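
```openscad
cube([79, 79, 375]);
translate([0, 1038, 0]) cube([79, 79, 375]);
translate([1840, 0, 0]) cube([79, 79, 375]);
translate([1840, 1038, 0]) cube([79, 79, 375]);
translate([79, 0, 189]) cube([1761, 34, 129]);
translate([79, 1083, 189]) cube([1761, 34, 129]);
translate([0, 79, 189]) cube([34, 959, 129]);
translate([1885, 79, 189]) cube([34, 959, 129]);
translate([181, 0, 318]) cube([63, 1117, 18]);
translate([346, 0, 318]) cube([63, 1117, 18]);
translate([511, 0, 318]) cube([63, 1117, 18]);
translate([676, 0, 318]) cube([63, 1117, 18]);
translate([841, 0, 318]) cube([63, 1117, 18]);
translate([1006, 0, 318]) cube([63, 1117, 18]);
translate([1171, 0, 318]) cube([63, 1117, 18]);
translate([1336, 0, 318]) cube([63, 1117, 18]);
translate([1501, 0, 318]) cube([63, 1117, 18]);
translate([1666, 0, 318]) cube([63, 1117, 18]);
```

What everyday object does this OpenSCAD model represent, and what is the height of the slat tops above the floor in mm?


A bed frame. The slat-top height is 336 mm.

Four posts, four rails, and a row of slats — a bed frame. Slats sit on the rails at z = 189 + 129 = 318; with slat thickness 18, the top is 336 mm.


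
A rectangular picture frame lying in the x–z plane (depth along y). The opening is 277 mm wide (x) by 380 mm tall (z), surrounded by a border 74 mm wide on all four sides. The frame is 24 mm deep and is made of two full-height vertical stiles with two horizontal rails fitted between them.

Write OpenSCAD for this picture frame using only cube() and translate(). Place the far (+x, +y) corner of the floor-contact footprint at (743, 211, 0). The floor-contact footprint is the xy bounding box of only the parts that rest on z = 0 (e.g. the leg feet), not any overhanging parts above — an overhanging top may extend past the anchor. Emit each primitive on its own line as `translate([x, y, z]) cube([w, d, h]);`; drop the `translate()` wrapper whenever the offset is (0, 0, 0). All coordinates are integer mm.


translate([318, 187, 0]) cube([74, 24, 528]);
translate([669, 187, 0]) cube([74, 24, 528]);
translate([392, 187, 0]) cube([277, 24, 74]);
translate([392, 187, 454]) cube([277, 24, 74]);


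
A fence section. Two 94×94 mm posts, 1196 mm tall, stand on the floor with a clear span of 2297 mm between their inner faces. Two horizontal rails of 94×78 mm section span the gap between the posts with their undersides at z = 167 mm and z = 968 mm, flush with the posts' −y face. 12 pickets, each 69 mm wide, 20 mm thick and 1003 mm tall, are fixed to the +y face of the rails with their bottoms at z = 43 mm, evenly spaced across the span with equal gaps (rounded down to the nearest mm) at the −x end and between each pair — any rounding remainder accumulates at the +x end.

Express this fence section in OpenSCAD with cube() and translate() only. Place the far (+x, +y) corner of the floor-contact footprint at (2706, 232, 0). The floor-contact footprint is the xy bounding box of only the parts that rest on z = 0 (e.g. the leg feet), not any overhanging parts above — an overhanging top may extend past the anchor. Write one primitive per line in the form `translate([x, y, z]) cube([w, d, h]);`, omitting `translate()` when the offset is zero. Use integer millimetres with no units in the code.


translate([221, 138, 0]) cube([94, 94, 1196]);
translate([2612, 138, 0]) cube([94, 94, 1196]);
translate([315, 138, 167]) cube([2297, 94, 78]);
translate([315, 138, 968]) cube([2297, 94, 78]);
translate([428, 232, 43]) cube([69, 20, 1003]);
translate([610, 232, 43]) cube([69, 20, 1003]);
translate([792, 232, 43]) cube([69, 20, 1003]);
translate([974, 232, 43]) cube([69, 20, 1003]);
translate([1156, 232, 43]) cube([69, 20, 1003]);
translate([1338, 232, 43]) cube([69, 20, 1003]);
translate([1520, 232, 43]) cube([69, 20, 1003]);
translate([1702, 232, 43]) cube([69, 20, 1003]);
translate([1884, 232, 43]) cube([69, 20, 1003]);
translate([2066, 232, 43]) cube([69, 20, 1003]);
translate([2248, 232, 43]) cube([69, 20, 1003]);
translate([2430, 232, 43]) cube([69, 20, 1003]);


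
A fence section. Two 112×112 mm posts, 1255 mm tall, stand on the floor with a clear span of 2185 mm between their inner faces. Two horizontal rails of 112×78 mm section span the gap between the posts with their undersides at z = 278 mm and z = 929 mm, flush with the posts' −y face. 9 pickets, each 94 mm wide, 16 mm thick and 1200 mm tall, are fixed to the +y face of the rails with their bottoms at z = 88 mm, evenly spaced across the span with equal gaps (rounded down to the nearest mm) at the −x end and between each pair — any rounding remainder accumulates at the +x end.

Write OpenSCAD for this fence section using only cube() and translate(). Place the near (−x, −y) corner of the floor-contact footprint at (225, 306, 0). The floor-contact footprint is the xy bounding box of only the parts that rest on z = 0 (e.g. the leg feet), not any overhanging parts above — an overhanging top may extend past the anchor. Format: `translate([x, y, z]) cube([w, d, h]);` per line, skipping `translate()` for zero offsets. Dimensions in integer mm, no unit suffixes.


translate([225, 306, 0]) cube([112, 112, 1255]);
translate([2522, 306, 0]) cube([112, 112, 1255]);
translate([337, 306, 278]) cube([2185, 112, 78]);
translate([337, 306, 929]) cube([2185, 112, 78]);
translate([470, 418, 88]) cube([94, 16, 1200]);
translate([697, 418, 88]) cube([94, 16, 1200]);
translate([924, 418, 88]) cube([94, 16, 1200]);
translate([1151, 418, 88]) cube([94, 16, 1200]);
translate([1378, 418, 88]) cube([94, 16, 1200]);
translate([1605, 418, 88]) cube([94, 16, 1200]);
translate([1832, 418, 88]) cube([94, 16, 1200]);
translate([2059, 418, 88]) cube([94, 16, 1200]);
translate([2286, 418, 88]) cube([94, 16, 1200]);


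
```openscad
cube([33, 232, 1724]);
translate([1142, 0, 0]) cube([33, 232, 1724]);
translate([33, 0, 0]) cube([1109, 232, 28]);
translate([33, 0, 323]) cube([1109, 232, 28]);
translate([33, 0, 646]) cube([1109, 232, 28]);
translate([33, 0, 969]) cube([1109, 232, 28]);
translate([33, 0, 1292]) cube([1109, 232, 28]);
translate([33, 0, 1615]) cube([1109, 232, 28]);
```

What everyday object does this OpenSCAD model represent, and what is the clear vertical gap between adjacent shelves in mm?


A bookshelf. The clear shelf gap is 295 mm.

Two tall side panels with 6 horizontal boards between them — a bookshelf. The first two shelf undersides are at z = 0 and z = 323; with shelf thickness 28, the clear gap is 323 − 0 − 28 = 295 mm.


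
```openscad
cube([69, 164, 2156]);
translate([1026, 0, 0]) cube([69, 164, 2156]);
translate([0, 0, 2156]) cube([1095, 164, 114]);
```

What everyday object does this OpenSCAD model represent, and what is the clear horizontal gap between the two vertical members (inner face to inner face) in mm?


A door frame. The clear opening width is 957 mm.

Two 2156 mm tall posts with a header on top — a door frame. The left jamb is 69 mm wide at x = 0; the right jamb starts at x = 1026. The clear opening is 1026 − 69 = 957 mm.


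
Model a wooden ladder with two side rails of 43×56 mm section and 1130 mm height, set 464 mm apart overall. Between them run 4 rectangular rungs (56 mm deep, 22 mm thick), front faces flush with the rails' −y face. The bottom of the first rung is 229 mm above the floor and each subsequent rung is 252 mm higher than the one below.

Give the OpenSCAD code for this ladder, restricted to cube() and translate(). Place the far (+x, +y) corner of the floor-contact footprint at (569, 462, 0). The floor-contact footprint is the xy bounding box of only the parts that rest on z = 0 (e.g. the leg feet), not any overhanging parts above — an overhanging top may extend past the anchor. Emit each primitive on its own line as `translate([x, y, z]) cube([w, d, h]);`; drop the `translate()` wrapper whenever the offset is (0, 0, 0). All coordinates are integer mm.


// rung span = 464 - 2*43 = 378
// rung[k] z = 229 + k*252
translate([105, 406, 0]) cube([43, 56, 1130]);
translate([526, 406, 0]) cube([43, 56, 1130]);
translate([148, 406, 229]) cube([378, 56, 22]);
translate([148, 406, 481]) cube([378, 56, 22]);
translate([148, 406, 733]) cube([378, 56, 22]);
translate([148, 406, 985]) cube([378, 56, 22]);


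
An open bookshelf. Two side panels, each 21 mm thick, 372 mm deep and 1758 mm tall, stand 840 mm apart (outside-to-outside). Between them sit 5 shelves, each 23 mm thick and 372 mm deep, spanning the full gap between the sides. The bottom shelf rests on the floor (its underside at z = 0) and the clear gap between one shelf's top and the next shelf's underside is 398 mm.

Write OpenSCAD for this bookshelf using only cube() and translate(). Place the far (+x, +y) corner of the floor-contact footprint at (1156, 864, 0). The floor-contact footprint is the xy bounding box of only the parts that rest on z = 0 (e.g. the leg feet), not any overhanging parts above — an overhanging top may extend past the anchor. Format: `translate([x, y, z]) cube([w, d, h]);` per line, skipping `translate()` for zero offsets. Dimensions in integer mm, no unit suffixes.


translate([316, 492, 0]) cube([21, 372, 1758]);
translate([1135, 492, 0]) cube([21, 372, 1758]);
translate([337, 492, 0]) cube([798, 372, 23]);
translate([337, 492, 421]) cube([798, 372, 23]);
translate([337, 492, 842]) cube([798, 372, 23]);
translate([337, 492, 1263]) cube([798, 372, 23]);
translate([337, 492, 1684]) cube([798, 372, 23]);


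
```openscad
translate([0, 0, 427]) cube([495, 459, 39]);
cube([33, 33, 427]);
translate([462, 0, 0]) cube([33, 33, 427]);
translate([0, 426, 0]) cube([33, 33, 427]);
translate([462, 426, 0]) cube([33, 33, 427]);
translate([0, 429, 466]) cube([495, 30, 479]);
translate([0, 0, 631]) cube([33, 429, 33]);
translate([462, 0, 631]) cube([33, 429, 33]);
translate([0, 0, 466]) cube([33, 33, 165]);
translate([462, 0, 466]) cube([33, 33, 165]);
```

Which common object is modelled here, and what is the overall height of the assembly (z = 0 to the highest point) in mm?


A chair. The overall height is 945 mm.

A slab on four corner posts with a tall panel at the back — a chair. The seat slab sits at z = 427 with thickness 39, and the 479 mm backrest starts at the seat top, so the overall height is 427 + 39 + 479 = 945 mm.


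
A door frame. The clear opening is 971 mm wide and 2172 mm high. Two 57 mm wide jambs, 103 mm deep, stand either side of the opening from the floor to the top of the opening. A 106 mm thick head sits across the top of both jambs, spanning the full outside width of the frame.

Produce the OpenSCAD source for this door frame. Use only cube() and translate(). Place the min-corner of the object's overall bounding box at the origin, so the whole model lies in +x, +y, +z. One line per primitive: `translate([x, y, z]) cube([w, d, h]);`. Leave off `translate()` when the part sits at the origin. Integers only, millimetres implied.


cube([57, 103, 2172]);
translate([1028, 0, 0]) cube([57, 103, 2172]);
translate([0, 0, 2172]) cube([1085, 103, 106]);


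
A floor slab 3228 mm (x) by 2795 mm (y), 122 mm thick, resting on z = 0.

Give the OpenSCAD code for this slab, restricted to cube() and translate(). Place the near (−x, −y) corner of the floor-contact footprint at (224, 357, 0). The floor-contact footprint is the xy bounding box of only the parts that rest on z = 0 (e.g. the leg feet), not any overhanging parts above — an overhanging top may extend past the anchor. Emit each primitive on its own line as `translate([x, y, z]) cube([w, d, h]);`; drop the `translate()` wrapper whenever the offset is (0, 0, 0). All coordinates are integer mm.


translate([224, 357, 0]) cube([3228, 2795, 122]);


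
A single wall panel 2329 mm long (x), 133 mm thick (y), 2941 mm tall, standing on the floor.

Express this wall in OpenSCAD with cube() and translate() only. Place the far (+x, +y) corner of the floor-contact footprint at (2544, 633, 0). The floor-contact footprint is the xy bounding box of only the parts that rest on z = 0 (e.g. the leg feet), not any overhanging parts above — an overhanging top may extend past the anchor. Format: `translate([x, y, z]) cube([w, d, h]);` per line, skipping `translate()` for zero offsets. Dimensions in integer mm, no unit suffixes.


translate([215, 500, 0]) cube([2329, 133, 2941]);


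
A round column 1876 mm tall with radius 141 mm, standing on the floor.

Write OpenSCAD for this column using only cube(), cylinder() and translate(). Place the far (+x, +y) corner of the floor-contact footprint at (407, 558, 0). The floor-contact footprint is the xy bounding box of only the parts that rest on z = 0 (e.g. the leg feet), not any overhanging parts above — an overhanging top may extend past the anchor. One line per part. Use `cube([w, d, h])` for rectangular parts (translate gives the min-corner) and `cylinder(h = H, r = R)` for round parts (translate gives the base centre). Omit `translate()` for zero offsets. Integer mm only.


translate([266, 417, 0]) cylinder(h = 1876, r = 141);


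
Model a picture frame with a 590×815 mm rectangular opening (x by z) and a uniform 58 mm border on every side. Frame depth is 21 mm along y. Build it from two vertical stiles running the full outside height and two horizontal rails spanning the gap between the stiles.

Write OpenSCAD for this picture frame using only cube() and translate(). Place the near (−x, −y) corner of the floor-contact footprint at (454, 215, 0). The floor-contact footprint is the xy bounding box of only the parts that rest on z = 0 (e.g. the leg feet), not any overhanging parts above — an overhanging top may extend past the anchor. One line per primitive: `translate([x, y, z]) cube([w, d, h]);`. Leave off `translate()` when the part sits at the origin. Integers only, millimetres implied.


translate([454, 215, 0]) cube([58, 21, 931]);
translate([1102, 215, 0]) cube([58, 21, 931]);
translate([512, 215, 0]) cube([590, 21, 58]);
translate([512, 215, 873]) cube([590, 21, 58]);


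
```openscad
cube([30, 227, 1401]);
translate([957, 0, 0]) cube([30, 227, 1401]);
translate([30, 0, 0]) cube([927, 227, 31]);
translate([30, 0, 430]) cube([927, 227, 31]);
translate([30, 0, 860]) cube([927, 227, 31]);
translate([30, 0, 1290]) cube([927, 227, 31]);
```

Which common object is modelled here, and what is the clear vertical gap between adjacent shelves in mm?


A bookshelf. The clear shelf gap is 399 mm.

Two tall side panels with 4 horizontal boards between them — a bookshelf. The first two shelf undersides are at z = 0 and z = 430; with shelf thickness 31, the clear gap is 430 − 0 − 31 = 399 mm.


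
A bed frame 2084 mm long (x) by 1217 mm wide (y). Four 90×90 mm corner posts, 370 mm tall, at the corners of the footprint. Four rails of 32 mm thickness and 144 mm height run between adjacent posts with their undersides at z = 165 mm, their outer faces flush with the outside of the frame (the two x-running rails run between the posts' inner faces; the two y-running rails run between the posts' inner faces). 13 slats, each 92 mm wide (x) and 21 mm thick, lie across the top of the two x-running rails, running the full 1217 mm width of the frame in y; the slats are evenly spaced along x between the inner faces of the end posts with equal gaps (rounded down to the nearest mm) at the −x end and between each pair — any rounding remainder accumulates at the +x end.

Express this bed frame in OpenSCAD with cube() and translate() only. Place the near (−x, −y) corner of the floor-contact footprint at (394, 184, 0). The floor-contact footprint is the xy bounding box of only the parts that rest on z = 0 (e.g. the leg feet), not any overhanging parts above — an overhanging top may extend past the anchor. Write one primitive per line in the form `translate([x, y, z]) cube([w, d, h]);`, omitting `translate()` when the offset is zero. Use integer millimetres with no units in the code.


translate([394, 184, 0]) cube([90, 90, 370]);
translate([394, 1311, 0]) cube([90, 90, 370]);
translate([2388, 184, 0]) cube([90, 90, 370]);
translate([2388, 1311, 0]) cube([90, 90, 370]);
translate([484, 184, 165]) cube([1904, 32, 144]);
translate([484, 1369, 165]) cube([1904, 32, 144]);
translate([394, 274, 165]) cube([32, 1037, 144]);
translate([2446, 274, 165]) cube([32, 1037, 144]);
translate([534, 184, 309]) cube([92, 1217, 21]);
translate([676, 184, 309]) cube([92, 1217, 21]);
translate([818, 184, 309]) cube([92, 1217, 21]);
translate([960, 184, 309]) cube([92, 1217, 21]);
translate([1102, 184, 309]) cube([92, 1217, 21]);
translate([1244, 184, 309]) cube([92, 1217, 21]);
translate([1386, 184, 309]) cube([92, 1217, 21]);
translate([1528, 184, 309]) cube([92, 1217, 21]);
translate([1670, 184, 309]) cube([92, 1217, 21]);
translate([1812, 184, 309]) cube([92, 1217, 21]);
translate([1954, 184, 309]) cube([92, 1217, 21]);
translate([2096, 184, 309]) cube([92, 1217, 21]);
translate([2238, 184, 309]) cube([92, 1217, 21]);


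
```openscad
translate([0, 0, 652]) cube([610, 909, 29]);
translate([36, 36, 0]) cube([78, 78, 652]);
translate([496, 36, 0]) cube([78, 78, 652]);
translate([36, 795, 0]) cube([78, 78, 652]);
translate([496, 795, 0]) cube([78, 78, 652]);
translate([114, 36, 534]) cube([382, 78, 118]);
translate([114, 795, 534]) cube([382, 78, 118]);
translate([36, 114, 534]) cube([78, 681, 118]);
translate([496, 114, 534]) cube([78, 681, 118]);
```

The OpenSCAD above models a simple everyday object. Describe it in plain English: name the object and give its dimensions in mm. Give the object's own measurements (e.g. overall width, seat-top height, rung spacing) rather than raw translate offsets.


A table: top 610 mm (x) × 909 mm (y), 29 mm thick, upper face at z = 681 mm, on four 78×78 mm square legs, each inset 36 mm from the nearest pair of top edges from z = 0 to the bottom of the top. Four apron rails, 78 mm thick and 118 mm tall, run between adjacent legs with their top edges flush with the underside of the top and their outer faces flush with the legs' outer faces.


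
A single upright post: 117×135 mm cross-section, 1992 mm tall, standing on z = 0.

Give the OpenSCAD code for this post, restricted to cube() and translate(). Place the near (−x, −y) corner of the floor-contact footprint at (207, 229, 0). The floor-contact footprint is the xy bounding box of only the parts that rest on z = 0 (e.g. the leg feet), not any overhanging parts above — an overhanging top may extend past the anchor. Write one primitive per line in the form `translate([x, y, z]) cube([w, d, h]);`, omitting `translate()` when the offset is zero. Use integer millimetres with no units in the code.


translate([207, 229, 0]) cube([117, 135, 1992]);


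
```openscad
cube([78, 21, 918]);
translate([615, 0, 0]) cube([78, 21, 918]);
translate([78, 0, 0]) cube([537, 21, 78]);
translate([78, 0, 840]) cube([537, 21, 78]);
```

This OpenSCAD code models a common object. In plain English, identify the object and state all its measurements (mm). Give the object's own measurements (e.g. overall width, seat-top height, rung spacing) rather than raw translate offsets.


A rectangular picture frame lying in the x–z plane (depth along y). The opening is 537 mm wide (x) by 762 mm tall (z), surrounded by a border 78 mm wide on all four sides. The frame is 21 mm deep and is made of two full-height vertical stiles with two horizontal rails fitted between them.


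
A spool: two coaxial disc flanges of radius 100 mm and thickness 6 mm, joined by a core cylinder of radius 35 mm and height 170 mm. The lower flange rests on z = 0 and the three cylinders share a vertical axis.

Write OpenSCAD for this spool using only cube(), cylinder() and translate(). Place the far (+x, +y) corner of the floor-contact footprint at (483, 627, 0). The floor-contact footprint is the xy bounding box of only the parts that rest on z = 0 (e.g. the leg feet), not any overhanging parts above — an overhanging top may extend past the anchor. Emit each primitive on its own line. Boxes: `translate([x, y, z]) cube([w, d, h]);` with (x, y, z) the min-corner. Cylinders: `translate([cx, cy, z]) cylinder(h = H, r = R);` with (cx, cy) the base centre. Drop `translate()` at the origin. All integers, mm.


translate([383, 527, 0]) cylinder(h = 6, r = 100);
translate([383, 527, 6]) cylinder(h = 170, r = 35);
translate([383, 527, 176]) cylinder(h = 6, r = 100);


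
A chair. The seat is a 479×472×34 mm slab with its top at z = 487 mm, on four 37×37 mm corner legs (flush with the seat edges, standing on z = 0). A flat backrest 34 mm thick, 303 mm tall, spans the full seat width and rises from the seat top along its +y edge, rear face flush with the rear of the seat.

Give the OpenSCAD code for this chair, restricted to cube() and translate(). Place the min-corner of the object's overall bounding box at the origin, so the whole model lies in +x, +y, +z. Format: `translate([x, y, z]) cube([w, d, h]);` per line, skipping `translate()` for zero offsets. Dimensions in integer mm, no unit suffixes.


translate([0, 0, 453]) cube([479, 472, 34]);
cube([37, 37, 453]);
translate([442, 0, 0]) cube([37, 37, 453]);
translate([0, 435, 0]) cube([37, 37, 453]);
translate([442, 435, 0]) cube([37, 37, 453]);
translate([0, 438, 487]) cube([479, 34, 303]);


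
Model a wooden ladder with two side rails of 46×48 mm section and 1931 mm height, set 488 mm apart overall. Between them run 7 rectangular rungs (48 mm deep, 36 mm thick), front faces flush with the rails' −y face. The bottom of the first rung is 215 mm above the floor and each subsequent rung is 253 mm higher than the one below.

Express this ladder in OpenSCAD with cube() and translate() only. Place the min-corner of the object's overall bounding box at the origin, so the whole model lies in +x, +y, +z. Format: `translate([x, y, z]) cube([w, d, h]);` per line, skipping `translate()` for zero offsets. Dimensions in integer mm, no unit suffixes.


cube([46, 48, 1931]);
translate([442, 0, 0]) cube([46, 48, 1931]);
translate([46, 0, 215]) cube([396, 48, 36]);
translate([46, 0, 468]) cube([396, 48, 36]);
translate([46, 0, 721]) cube([396, 48, 36]);
translate([46, 0, 974]) cube([396, 48, 36]);
translate([46, 0, 1227]) cube([396, 48, 36]);
translate([46, 0, 1480]) cube([396, 48, 36]);
translate([46, 0, 1733]) cube([396, 48, 36]);


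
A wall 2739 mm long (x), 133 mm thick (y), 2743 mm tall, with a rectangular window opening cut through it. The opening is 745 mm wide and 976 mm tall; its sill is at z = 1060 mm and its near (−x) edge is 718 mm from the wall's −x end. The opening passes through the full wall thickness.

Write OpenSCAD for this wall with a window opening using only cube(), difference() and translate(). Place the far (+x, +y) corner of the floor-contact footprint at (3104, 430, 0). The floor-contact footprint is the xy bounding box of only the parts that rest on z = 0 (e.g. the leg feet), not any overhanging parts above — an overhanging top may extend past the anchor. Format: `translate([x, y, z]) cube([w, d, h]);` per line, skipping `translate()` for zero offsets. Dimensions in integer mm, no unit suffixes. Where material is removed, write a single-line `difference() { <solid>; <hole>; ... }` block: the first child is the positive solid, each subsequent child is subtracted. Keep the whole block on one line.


difference() { translate([365, 297, 0]) cube([2739, 133, 2743]); translate([1083, 297, 1060]) cube([745, 133, 976]); }


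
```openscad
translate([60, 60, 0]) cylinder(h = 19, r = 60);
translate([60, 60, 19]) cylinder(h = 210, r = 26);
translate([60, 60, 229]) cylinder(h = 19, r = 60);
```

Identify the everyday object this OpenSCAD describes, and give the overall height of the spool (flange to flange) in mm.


A spool. The overall height is 248 mm.

Three coaxial cylinders, large–small–large — a spool. Two 19 mm flanges and a 210 mm core give 19 + 210 + 19 = 248 mm.


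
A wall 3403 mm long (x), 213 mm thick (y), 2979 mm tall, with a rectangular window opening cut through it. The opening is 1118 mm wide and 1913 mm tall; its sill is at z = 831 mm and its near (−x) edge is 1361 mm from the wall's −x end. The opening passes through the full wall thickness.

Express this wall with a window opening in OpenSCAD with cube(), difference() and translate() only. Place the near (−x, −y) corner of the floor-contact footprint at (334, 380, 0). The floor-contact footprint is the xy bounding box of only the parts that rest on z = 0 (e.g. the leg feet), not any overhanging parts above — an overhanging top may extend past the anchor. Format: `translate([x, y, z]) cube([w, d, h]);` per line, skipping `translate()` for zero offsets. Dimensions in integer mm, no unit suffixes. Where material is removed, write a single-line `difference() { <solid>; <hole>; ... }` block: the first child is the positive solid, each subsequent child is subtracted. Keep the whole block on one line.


difference() { translate([334, 380, 0]) cube([3403, 213, 2979]); translate([1695, 380, 831]) cube([1118, 213, 1913]); }


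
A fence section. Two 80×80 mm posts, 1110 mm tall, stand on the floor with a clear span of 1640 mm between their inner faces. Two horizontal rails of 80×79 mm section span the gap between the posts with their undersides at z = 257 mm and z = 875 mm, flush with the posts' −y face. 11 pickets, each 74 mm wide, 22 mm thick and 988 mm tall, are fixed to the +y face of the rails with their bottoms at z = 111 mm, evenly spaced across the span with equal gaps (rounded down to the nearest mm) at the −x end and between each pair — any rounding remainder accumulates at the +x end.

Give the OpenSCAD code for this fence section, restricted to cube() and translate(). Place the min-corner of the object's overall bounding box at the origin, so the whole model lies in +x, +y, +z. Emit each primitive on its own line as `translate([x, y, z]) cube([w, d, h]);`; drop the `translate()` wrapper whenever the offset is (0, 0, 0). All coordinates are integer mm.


cube([80, 80, 1110]);
translate([1720, 0, 0]) cube([80, 80, 1110]);
translate([80, 0, 257]) cube([1640, 80, 79]);
translate([80, 0, 875]) cube([1640, 80, 79]);
translate([148, 80, 111]) cube([74, 22, 988]);
translate([290, 80, 111]) cube([74, 22, 988]);
translate([432, 80, 111]) cube([74, 22, 988]);
translate([574, 80, 111]) cube([74, 22, 988]);
translate([716, 80, 111]) cube([74, 22, 988]);
translate([858, 80, 111]) cube([74, 22, 988]);
translate([1000, 80, 111]) cube([74, 22, 988]);
translate([1142, 80, 111]) cube([74, 22, 988]);
translate([1284, 80, 111]) cube([74, 22, 988]);
translate([1426, 80, 111]) cube([74, 22, 988]);
translate([1568, 80, 111]) cube([74, 22, 988]);


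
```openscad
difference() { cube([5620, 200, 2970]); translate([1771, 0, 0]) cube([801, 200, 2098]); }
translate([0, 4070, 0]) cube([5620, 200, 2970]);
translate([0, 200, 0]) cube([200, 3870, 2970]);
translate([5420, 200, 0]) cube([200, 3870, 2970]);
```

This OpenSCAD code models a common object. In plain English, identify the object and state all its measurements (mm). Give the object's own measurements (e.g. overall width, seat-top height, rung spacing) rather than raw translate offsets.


A single room: four walls, each 2970 mm tall and 200 mm thick, enclosing an outside footprint 5620×4270 mm (x × y), no floor or roof. The front and back walls (−y and +y sides) run the full x-width; the side walls fit between their inner faces. A door opening 801 mm wide and 2098 mm tall is cut through the front wall from the floor up, its −x edge 1771 mm from the wall's −x end.


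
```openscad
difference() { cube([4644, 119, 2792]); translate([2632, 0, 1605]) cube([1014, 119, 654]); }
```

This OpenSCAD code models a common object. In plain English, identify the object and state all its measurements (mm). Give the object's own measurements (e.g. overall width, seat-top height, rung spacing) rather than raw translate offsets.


A wall 4644 mm long (x), 119 mm thick (y), 2792 mm tall, with a rectangular window opening cut through it. The opening is 1014 mm wide and 654 mm tall; its sill is at z = 1605 mm and its near (−x) edge is 2632 mm from the wall's −x end. The opening passes through the full wall thickness.


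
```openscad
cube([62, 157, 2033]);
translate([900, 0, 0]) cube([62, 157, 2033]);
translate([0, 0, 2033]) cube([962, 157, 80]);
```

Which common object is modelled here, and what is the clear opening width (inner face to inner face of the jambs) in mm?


A door frame. The clear opening width is 838 mm.

Two 2033 mm tall posts with a header on top — a door frame. The left jamb is 62 mm wide at x = 0; the right jamb starts at x = 900. The clear opening is 900 − 62 = 838 mm.


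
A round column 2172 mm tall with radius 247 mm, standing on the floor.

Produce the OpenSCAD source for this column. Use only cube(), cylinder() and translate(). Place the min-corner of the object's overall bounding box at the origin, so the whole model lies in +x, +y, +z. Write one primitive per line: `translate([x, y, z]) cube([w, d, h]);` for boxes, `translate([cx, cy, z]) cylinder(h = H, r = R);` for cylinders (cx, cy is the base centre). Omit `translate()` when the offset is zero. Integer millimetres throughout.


translate([247, 247, 0]) cylinder(h = 2172, r = 247);


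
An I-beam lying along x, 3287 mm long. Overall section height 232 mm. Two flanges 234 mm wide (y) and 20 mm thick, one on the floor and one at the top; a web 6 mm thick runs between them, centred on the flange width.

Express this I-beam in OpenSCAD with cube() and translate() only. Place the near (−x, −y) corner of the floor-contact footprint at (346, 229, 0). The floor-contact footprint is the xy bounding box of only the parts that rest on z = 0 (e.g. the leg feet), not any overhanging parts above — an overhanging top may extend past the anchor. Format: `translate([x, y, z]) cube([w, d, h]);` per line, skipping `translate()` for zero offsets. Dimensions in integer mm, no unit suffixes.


translate([346, 229, 0]) cube([3287, 234, 20]);
translate([346, 343, 20]) cube([3287, 6, 192]);
translate([346, 229, 212]) cube([3287, 234, 20]);


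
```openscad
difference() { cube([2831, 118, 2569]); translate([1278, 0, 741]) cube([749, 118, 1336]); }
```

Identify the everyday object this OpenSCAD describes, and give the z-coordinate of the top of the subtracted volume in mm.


A wall with a window opening. The window head height is 2077 mm.

A wall with a rectangular opening subtracted — a window. Sill at z = 741, opening 1336 mm tall, so the head is at 741 + 1336 = 2077 mm.


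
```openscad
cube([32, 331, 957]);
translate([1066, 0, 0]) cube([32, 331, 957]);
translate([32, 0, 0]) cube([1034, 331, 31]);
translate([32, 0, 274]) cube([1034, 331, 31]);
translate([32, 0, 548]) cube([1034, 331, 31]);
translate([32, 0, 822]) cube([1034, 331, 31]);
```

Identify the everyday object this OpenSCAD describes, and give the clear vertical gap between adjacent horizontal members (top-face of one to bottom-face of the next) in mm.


A bookshelf. The clear shelf gap is 243 mm.

Two tall side panels with 4 horizontal boards between them — a bookshelf. The first two shelf undersides are at z = 0 and z = 274; with shelf thickness 31, the clear gap is 274 − 0 − 31 = 243 mm.


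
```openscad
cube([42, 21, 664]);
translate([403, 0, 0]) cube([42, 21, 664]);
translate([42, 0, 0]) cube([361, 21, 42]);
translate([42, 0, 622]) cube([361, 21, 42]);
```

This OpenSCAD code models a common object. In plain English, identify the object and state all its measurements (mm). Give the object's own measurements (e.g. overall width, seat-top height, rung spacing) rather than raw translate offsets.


A rectangular picture frame lying in the x–z plane (depth along y). The opening is 361 mm wide (x) by 580 mm tall (z), surrounded by a border 42 mm wide on all four sides. The frame is 21 mm deep and is made of two full-height vertical stiles with two horizontal rails fitted between them.


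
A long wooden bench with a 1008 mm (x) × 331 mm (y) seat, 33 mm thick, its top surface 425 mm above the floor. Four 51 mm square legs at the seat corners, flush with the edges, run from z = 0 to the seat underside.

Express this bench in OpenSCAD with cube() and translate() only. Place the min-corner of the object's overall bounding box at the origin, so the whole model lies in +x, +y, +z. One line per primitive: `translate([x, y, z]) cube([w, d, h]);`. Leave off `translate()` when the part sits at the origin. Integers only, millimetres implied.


translate([0, 0, 392]) cube([1008, 331, 33]);
cube([51, 51, 392]);
translate([0, 280, 0]) cube([51, 51, 392]);
translate([957, 0, 0]) cube([51, 51, 392]);
translate([957, 280, 0]) cube([51, 51, 392]);


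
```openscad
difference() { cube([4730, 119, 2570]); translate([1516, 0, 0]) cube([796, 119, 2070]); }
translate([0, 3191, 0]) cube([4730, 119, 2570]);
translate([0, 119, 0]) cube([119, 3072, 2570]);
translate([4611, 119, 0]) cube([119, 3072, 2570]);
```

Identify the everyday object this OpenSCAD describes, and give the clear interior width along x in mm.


A single room. The interior width is 4492 mm.

Four walls enclosing a rectangle with a door in the front wall — a room. Outside width 4730 minus two 119 mm walls gives 4492 mm.


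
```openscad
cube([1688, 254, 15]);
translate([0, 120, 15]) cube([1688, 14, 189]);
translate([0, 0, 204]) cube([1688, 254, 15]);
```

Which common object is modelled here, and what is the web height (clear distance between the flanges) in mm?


An I-beam. The web height is 189 mm.

Two wide flanges with a thin centred web — an I-beam. Overall 219 mm minus two 15 mm flanges gives a web of 219 − 2·15 = 189 mm.


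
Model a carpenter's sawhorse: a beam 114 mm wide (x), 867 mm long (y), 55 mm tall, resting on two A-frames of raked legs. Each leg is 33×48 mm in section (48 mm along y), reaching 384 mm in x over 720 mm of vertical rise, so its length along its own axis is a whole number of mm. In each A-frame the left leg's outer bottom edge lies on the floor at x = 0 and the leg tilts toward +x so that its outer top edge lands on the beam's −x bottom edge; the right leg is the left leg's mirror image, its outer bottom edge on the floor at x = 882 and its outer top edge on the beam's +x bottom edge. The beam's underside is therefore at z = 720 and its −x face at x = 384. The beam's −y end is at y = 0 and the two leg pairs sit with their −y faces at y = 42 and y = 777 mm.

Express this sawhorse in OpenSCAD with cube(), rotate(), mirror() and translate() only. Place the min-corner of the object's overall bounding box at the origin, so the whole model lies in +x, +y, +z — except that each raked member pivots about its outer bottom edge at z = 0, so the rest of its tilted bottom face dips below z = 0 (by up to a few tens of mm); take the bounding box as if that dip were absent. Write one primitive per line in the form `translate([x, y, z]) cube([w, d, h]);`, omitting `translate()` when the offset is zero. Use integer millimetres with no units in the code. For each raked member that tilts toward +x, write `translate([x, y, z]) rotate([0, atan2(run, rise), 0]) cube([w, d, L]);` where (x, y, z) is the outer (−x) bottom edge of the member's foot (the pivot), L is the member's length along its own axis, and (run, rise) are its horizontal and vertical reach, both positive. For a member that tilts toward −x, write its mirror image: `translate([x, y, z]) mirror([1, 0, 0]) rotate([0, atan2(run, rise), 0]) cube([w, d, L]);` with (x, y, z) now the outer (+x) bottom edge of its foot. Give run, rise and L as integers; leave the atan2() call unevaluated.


translate([384, 0, 720]) cube([114, 867, 55]);
translate([0, 42, 0]) rotate([0, atan2(384, 720), 0]) cube([33, 48, 816]);
translate([882, 42, 0]) mirror([1, 0, 0]) rotate([0, atan2(384, 720), 0]) cube([33, 48, 816]);
translate([0, 777, 0]) rotate([0, atan2(384, 720), 0]) cube([33, 48, 816]);
translate([882, 777, 0]) mirror([1, 0, 0]) rotate([0, atan2(384, 720), 0]) cube([33, 48, 816]);


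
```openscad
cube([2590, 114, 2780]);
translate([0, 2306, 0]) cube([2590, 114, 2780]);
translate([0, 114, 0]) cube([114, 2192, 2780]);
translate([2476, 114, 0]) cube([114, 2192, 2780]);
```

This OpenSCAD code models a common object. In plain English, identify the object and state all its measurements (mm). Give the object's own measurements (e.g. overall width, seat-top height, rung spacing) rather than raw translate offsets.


The wall frame of a small rectangular building: four walls, each 2780 mm tall and 114 mm thick, enclosing a footprint 2590 mm (x) by 2420 mm (y) outside-to-outside, with no floor or roof. The front and back walls (the −y and +y sides) span the full width; the two side walls fit between them.


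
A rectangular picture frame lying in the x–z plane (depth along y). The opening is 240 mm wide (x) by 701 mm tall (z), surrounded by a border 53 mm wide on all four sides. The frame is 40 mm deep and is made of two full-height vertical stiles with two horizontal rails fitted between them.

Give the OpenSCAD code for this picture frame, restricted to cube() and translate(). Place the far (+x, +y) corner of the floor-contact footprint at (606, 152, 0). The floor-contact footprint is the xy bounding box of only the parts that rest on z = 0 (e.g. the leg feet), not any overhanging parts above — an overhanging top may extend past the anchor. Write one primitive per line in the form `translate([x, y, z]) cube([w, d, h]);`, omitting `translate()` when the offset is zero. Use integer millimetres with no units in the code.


translate([260, 112, 0]) cube([53, 40, 807]);
translate([553, 112, 0]) cube([53, 40, 807]);
translate([313, 112, 0]) cube([240, 40, 53]);
translate([313, 112, 754]) cube([240, 40, 53]);


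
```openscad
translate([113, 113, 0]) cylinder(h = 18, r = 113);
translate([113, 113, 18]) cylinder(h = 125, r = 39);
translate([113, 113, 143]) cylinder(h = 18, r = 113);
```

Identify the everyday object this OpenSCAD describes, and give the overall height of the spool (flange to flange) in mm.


A spool. The overall height is 161 mm.

Three coaxial cylinders, large–small–large — a spool. Two 18 mm flanges and a 125 mm core give 18 + 125 + 18 = 161 mm.


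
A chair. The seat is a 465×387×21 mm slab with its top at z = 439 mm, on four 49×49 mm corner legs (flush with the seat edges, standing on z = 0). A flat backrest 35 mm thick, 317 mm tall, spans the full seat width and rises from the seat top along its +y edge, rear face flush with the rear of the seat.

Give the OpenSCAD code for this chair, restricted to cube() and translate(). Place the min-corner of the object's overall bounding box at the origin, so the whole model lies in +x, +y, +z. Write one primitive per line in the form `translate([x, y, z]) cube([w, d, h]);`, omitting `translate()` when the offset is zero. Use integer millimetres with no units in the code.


translate([0, 0, 418]) cube([465, 387, 21]);
cube([49, 49, 418]);
translate([416, 0, 0]) cube([49, 49, 418]);
translate([0, 338, 0]) cube([49, 49, 418]);
translate([416, 338, 0]) cube([49, 49, 418]);
translate([0, 352, 439]) cube([465, 35, 317]);


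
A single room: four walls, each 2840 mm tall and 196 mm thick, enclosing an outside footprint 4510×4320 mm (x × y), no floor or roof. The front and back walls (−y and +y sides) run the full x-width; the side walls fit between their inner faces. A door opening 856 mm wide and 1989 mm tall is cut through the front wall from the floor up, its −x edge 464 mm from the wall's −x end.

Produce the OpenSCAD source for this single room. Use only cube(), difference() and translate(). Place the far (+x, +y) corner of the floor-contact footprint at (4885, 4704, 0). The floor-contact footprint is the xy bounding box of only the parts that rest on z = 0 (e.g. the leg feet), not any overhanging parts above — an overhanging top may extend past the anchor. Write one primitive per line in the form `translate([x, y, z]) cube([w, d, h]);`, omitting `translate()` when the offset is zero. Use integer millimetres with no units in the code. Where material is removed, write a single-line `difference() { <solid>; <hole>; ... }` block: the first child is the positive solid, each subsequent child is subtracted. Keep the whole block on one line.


difference() { translate([375, 384, 0]) cube([4510, 196, 2840]); translate([839, 384, 0]) cube([856, 196, 1989]); }
translate([375, 4508, 0]) cube([4510, 196, 2840]);
translate([375, 580, 0]) cube([196, 3928, 2840]);
translate([4689, 580, 0]) cube([196, 3928, 2840]);
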